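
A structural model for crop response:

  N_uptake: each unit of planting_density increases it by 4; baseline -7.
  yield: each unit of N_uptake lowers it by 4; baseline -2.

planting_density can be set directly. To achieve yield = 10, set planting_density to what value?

planting_density = 1

Substituting into the yield equation gives yield = -16*planting_density + 26.
Solve -16*planting_density + 26 = 10: planting_density = (10 - 26) / -16 = 1.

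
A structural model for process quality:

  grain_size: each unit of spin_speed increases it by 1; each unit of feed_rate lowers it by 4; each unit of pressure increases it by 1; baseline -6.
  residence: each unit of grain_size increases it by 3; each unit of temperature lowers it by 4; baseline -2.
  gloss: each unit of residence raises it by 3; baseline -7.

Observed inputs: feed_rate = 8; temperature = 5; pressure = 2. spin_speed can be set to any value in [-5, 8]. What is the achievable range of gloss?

Substituting into the grain_size equation gives grain_size = spin_speed - 36.
Substituting into the residence equation gives residence = 3*spin_speed - 130.
Substituting into the gloss equation gives gloss = 9*spin_speed - 397.
Linear in spin_speed, so extremes are at the endpoints: spin_speed = -5 gives gloss = -442; spin_speed = 8 gives gloss = -325.

-442 to -325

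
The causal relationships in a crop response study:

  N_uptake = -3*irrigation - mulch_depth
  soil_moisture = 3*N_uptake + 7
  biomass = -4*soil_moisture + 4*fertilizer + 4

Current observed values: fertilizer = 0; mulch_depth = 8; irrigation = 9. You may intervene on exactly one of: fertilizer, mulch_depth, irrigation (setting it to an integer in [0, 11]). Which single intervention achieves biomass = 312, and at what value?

set mulch_depth = 1

Intervening on fertilizer: biomass = 4*fertilizer + 396. Reaching 312 requires fertilizer = -21, outside [0, 11].
Intervening on mulch_depth: with other inputs at their observed values, biomass = 12*mulch_depth + 300. Solving for 312 gives mulch_depth = 1, within [0, 11].
Intervening on irrigation: biomass = 36*irrigation + 72. Reaching 312 requires irrigation = 20/3, not an integer.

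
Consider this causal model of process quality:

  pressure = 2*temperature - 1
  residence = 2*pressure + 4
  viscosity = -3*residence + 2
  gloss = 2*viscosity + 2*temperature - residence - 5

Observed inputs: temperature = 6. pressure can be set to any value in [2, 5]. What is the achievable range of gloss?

-87 to -45

Intervening on pressure fixes its value directly, overriding its dependence on temperature.
Substituting into the viscosity equation gives viscosity = -6*pressure - 10.
Substituting into the gloss equation gives gloss = -14*pressure - 17.
Linear in pressure, so extremes are at the endpoints: pressure = 2 gives gloss = -45; pressure = 5 gives gloss = -87.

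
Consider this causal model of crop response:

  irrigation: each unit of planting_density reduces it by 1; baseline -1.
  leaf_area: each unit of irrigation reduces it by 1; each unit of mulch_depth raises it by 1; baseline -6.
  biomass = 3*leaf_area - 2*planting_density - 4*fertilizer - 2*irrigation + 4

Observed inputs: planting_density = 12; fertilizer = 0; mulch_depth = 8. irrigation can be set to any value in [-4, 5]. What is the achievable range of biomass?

Intervening on irrigation fixes its value directly, overriding its dependence on planting_density.
Substituting into the leaf_area equation gives leaf_area = -irrigation + 2.
So biomass = -5*irrigation - 14.
Linear in irrigation, so extremes are at the endpoints: irrigation = -4 gives biomass = 6; irrigation = 5 gives biomass = -39.

-39 to 6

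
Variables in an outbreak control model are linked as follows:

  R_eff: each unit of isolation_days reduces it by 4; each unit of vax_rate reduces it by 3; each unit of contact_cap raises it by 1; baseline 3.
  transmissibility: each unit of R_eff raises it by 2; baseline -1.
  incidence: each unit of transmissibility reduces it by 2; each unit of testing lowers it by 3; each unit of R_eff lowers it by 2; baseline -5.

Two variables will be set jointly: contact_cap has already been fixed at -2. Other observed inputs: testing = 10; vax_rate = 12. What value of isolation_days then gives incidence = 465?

isolation_days = 12

With contact_cap held at -2:
Substituting into the R_eff equation gives R_eff = -4*isolation_days - 35.
So transmissibility = -8*isolation_days - 71.
incidence becomes 24*isolation_days + 177.
Solve 24*isolation_days + 177 = 465: isolation_days = (465 - 177) / 24 = 12.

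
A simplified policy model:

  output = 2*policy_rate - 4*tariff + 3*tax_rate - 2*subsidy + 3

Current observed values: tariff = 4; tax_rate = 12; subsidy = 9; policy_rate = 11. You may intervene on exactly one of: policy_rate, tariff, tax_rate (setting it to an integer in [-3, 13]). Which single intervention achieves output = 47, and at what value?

Intervening on policy_rate: output = 2*policy_rate + 5. Reaching 47 requires policy_rate = 21, outside [-3, 13].
Intervening on tariff: with other inputs at their observed values, output = -4*tariff + 43. Solving for 47 gives tariff = -1, within [-3, 13].
Intervening on tax_rate: output = 3*tax_rate - 9. Reaching 47 requires tax_rate = 56/3, not an integer.

set tariff = -1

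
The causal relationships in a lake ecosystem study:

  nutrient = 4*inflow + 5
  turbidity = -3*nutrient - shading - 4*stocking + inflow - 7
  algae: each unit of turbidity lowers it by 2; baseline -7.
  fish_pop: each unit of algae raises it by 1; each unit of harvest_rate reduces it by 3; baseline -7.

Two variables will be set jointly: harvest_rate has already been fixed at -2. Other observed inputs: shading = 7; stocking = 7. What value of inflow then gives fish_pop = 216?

inflow = 5

With harvest_rate held at -2:
Substituting into the turbidity equation gives turbidity = -11*inflow - 57.
Substituting into the algae equation gives algae = 22*inflow + 107.
This gives fish_pop = 22*inflow + 106.
Solve 22*inflow + 106 = 216: inflow = (216 - 106) / 22 = 5.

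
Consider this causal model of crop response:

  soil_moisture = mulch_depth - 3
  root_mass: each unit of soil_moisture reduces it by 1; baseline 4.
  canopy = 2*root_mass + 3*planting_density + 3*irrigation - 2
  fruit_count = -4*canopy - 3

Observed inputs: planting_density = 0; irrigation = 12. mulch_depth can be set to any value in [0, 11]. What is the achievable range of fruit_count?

Substituting into the root_mass equation gives root_mass = -mulch_depth + 7.
Substituting into the canopy equation gives canopy = -2*mulch_depth + 48.
Substituting into the fruit_count equation gives fruit_count = 8*mulch_depth - 195.
Linear in mulch_depth, so extremes are at the endpoints: mulch_depth = 0 gives fruit_count = -195; mulch_depth = 11 gives fruit_count = -107.

-195 to -107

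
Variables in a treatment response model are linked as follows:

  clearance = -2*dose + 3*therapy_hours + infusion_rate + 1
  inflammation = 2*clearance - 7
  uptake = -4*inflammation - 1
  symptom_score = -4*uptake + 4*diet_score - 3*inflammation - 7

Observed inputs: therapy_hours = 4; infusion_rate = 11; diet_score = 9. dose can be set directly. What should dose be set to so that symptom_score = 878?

Substituting into the clearance equation gives clearance = -2*dose + 24.
Substituting into the inflammation equation gives inflammation = -4*dose + 41.
So uptake = 16*dose - 165.
Substituting into the symptom_score equation gives symptom_score = -52*dose + 566.
Solve -52*dose + 566 = 878: dose = (878 - 566) / -52 = -6.

dose = -6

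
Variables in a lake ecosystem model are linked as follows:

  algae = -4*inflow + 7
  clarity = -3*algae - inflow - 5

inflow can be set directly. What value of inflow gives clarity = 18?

inflow = 4

Substituting into the clarity equation gives clarity = 11*inflow - 26.
Solve 11*inflow - 26 = 18: inflow = (18 + 26) / 11 = 4.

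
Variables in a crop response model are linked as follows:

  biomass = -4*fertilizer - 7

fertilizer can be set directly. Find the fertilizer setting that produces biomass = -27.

fertilizer = 5

Solve -4*fertilizer - 7 = -27: fertilizer = (-27 + 7) / -4 = 5.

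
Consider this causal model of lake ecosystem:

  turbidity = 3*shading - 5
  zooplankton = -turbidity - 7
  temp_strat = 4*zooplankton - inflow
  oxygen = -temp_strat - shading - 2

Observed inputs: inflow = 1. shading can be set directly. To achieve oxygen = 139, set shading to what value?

Substituting into the zooplankton equation gives zooplankton = -3*shading - 2.
So temp_strat = -12*shading - 9.
Substituting into the oxygen equation gives oxygen = 11*shading + 7.
Solve 11*shading + 7 = 139: shading = (139 - 7) / 11 = 12.

shading = 12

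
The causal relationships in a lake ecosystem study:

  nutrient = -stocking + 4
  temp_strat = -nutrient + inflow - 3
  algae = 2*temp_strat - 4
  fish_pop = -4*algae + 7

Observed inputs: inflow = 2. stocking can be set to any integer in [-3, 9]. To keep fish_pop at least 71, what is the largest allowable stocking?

Substituting into the temp_strat equation gives temp_strat = stocking - 5.
So algae = 2*stocking - 14.
Substituting into the fish_pop equation gives fish_pop = -8*stocking + 63.
Require -8*stocking + 63 ≥ 71, so stocking ≤ -1.
The largest integer in [-3, 9] satisfying this is -1.

stocking = -1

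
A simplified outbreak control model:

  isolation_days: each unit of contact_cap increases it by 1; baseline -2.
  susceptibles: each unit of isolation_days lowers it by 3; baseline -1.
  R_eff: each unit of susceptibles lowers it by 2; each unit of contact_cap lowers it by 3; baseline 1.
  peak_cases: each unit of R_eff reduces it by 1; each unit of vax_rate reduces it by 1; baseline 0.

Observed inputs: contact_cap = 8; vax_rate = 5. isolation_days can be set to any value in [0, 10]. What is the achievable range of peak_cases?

-44 to 16

Intervening on isolation_days fixes its value directly, overriding its dependence on contact_cap.
Substituting into the R_eff equation gives R_eff = 6*isolation_days - 21.
peak_cases becomes -6*isolation_days + 16.
Linear in isolation_days, so extremes are at the endpoints: isolation_days = 0 gives peak_cases = 16; isolation_days = 10 gives peak_cases = -44.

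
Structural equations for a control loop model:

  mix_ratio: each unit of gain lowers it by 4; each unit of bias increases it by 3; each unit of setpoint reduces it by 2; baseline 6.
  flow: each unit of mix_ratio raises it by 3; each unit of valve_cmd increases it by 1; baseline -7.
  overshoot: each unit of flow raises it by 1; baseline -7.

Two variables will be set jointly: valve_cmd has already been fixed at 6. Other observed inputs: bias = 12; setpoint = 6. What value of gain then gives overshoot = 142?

gain = -5

With valve_cmd held at 6:
Substituting into the mix_ratio equation gives mix_ratio = -4*gain + 30.
So flow = -12*gain + 89.
Substituting into the overshoot equation gives overshoot = -12*gain + 82.
Solve -12*gain + 82 = 142: gain = (142 - 82) / -12 = -5.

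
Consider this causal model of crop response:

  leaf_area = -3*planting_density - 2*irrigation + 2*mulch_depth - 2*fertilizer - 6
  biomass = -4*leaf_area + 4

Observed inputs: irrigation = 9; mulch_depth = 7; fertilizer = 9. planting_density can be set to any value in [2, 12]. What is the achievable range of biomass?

140 to 260

Substituting into the leaf_area equation gives leaf_area = -3*planting_density - 28.
So biomass = 12*planting_density + 116.
Linear in planting_density, so extremes are at the endpoints: planting_density = 2 gives biomass = 140; planting_density = 12 gives biomass = 260.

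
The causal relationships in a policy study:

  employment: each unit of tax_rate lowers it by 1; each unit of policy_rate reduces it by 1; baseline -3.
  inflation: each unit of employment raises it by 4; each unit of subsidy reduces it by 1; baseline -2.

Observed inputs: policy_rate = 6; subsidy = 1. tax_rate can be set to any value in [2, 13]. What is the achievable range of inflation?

Substituting into the employment equation gives employment = -tax_rate - 9.
inflation becomes -4*tax_rate - 39.
Linear in tax_rate, so extremes are at the endpoints: tax_rate = 2 gives inflation = -47; tax_rate = 13 gives inflation = -91.

-91 to -47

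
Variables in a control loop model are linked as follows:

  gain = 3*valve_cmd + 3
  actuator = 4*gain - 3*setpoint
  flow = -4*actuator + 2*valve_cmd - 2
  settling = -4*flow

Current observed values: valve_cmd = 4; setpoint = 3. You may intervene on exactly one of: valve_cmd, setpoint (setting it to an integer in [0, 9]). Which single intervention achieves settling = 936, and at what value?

set setpoint = 0

Intervening on valve_cmd: settling = 184*valve_cmd + 56. Reaching 936 requires valve_cmd = 110/23, not an integer.
Intervening on setpoint: with other inputs at their observed values, settling = -48*setpoint + 936. Solving for 936 gives setpoint = 0, within [0, 9].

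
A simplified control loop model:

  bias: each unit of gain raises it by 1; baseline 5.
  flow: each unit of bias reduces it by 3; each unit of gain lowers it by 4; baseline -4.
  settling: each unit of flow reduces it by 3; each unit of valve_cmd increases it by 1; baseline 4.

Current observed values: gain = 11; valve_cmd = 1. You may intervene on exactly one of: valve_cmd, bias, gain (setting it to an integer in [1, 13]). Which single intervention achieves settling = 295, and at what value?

Intervening on valve_cmd: with other inputs at their observed values, settling = valve_cmd + 292. Solving for 295 gives valve_cmd = 3, within [1, 13].
Intervening on bias: settling = 9*bias + 149. Reaching 295 requires bias = 146/9, not an integer.
Intervening on gain: settling = 21*gain + 62. Reaching 295 requires gain = 233/21, not an integer.

set valve_cmd = 3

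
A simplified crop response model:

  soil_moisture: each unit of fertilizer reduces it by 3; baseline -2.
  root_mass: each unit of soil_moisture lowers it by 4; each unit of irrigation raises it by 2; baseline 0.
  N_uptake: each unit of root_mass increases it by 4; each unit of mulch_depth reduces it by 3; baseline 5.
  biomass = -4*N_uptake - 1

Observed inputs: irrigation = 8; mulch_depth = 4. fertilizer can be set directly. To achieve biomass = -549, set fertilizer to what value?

fertilizer = 1

Substituting into the root_mass equation gives root_mass = 12*fertilizer + 24.
N_uptake becomes 48*fertilizer + 89.
Substituting into the biomass equation gives biomass = -192*fertilizer - 357.
Solve -192*fertilizer - 357 = -549: fertilizer = (-549 + 357) / -192 = 1.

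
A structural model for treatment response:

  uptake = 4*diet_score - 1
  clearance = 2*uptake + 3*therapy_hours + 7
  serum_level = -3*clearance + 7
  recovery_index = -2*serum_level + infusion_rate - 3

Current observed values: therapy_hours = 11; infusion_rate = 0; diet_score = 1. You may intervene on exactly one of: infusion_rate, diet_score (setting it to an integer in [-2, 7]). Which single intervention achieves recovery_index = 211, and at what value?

set diet_score = 0

Intervening on infusion_rate: recovery_index = infusion_rate + 259. Reaching 211 requires infusion_rate = -48, outside [-2, 7].
Intervening on diet_score: with other inputs at their observed values, recovery_index = 48*diet_score + 211. Solving for 211 gives diet_score = 0, within [-2, 7].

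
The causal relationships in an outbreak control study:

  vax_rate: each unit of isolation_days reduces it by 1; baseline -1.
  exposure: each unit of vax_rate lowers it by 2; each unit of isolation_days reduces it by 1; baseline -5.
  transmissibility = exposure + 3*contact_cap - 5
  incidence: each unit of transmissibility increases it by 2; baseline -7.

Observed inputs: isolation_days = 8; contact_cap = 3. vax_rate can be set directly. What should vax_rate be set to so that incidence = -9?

vax_rate = -4

Intervening on vax_rate fixes its value directly, overriding its dependence on isolation_days.
Substituting into the exposure equation gives exposure = -2*vax_rate - 13.
This gives transmissibility = -2*vax_rate - 9.
Substituting into the incidence equation gives incidence = -4*vax_rate - 25.
Solve -4*vax_rate - 25 = -9: vax_rate = (-9 + 25) / -4 = -4.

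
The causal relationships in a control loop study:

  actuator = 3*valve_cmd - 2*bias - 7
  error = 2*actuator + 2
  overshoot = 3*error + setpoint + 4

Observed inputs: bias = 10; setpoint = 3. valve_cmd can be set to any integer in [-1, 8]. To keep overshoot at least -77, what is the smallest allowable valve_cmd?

valve_cmd = 4

Substituting into the actuator equation gives actuator = 3*valve_cmd - 27.
Substituting into the error equation gives error = 6*valve_cmd - 52.
Substituting into the overshoot equation gives overshoot = 18*valve_cmd - 149.
Require 18*valve_cmd - 149 ≥ -77, so valve_cmd ≥ 4.
The smallest integer in [-1, 8] satisfying this is 4.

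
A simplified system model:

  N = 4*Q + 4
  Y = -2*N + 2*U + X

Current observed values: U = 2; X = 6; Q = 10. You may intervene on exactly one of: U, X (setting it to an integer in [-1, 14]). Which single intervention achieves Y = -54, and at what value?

set U = 14

Intervening on U: with other inputs at their observed values, Y = 2*U - 82. Solving for -54 gives U = 14, within [-1, 14].
Intervening on X: Y = X - 84. Reaching -54 requires X = 30, outside [-1, 14].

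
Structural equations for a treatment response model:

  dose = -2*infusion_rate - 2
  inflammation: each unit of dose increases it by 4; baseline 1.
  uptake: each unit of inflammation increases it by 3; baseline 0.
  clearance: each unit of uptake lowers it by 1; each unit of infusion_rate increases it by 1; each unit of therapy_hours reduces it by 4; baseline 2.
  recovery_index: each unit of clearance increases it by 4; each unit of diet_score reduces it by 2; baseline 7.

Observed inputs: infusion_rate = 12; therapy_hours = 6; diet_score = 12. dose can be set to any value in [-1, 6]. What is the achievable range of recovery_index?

-357 to -21

Intervening on dose fixes its value directly, overriding its dependence on infusion_rate.
Substituting into the uptake equation gives uptake = 12*dose + 3.
So clearance = -12*dose - 13.
This gives recovery_index = -48*dose - 69.
Linear in dose, so extremes are at the endpoints: dose = -1 gives recovery_index = -21; dose = 6 gives recovery_index = -357.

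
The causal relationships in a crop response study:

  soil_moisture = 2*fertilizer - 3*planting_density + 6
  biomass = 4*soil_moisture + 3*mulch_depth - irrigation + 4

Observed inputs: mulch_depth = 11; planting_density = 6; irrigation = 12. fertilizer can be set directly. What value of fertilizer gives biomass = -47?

fertilizer = -3

Substituting into the soil_moisture equation gives soil_moisture = 2*fertilizer - 12.
Substituting into the biomass equation gives biomass = 8*fertilizer - 23.
Solve 8*fertilizer - 23 = -47: fertilizer = (-47 + 23) / 8 = -3.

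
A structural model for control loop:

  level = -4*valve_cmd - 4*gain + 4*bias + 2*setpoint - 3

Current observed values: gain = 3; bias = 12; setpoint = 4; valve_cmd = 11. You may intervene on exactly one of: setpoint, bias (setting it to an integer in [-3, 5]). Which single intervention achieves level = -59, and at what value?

Intervening on setpoint: level = 2*setpoint - 11. Reaching -59 requires setpoint = -24, outside [-3, 5].
Intervening on bias: with other inputs at their observed values, level = 4*bias - 51. Solving for -59 gives bias = -2, within [-3, 5].

set bias = -2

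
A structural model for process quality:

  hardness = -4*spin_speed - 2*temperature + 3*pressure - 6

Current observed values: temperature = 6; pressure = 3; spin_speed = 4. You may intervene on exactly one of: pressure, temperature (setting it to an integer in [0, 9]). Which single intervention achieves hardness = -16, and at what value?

Intervening on pressure: with other inputs at their observed values, hardness = 3*pressure - 34. Solving for -16 gives pressure = 6, within [0, 9].
Intervening on temperature: hardness = -2*temperature - 13. Reaching -16 requires temperature = 3/2, not an integer.

set pressure = 6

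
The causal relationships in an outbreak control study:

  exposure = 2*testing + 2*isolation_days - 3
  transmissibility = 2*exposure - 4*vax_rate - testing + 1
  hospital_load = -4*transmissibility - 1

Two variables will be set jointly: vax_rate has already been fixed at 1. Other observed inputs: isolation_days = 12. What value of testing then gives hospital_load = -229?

testing = 6

With vax_rate held at 1:
Substituting into the exposure equation gives exposure = 2*testing + 21.
So transmissibility = 3*testing + 39.
Substituting into the hospital_load equation gives hospital_load = -12*testing - 157.
Solve -12*testing - 157 = -229: testing = (-229 + 157) / -12 = 6.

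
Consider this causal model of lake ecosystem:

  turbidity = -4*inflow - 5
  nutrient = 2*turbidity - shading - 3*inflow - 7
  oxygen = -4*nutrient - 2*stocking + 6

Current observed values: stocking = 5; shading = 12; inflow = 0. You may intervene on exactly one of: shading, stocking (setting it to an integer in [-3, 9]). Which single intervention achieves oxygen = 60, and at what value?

Intervening on shading: with other inputs at their observed values, oxygen = 4*shading + 64. Solving for 60 gives shading = -1, within [-3, 9].
Intervening on stocking: oxygen = -2*stocking + 122. Reaching 60 requires stocking = 31, outside [-3, 9].

set shading = -1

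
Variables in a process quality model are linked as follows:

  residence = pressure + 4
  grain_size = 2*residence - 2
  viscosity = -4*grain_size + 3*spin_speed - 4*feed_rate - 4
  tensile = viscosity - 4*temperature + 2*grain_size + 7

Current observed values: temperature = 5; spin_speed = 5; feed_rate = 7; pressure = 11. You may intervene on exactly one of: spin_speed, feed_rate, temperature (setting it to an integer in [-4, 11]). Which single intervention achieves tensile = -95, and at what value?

set spin_speed = 2

Intervening on spin_speed: with other inputs at their observed values, tensile = 3*spin_speed - 101. Solving for -95 gives spin_speed = 2, within [-4, 11].
Intervening on feed_rate: tensile = -4*feed_rate - 58. Reaching -95 requires feed_rate = 37/4, not an integer.
Intervening on temperature: tensile = -4*temperature - 66. Reaching -95 requires temperature = 29/4, not an integer.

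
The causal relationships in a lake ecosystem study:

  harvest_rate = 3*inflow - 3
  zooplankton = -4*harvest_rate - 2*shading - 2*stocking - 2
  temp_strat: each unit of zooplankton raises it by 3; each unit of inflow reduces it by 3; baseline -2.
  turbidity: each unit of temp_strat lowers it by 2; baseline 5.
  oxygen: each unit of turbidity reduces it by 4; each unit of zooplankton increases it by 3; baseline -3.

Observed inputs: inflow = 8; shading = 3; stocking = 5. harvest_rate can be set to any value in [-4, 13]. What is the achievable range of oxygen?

Intervening on harvest_rate fixes its value directly, overriding its dependence on inflow.
Substituting into the zooplankton equation gives zooplankton = -4*harvest_rate - 18.
temp_strat becomes -12*harvest_rate - 80.
So turbidity = 24*harvest_rate + 165.
Substituting into the oxygen equation gives oxygen = -108*harvest_rate - 717.
Linear in harvest_rate, so extremes are at the endpoints: harvest_rate = -4 gives oxygen = -285; harvest_rate = 13 gives oxygen = -2121.

-2121 to -285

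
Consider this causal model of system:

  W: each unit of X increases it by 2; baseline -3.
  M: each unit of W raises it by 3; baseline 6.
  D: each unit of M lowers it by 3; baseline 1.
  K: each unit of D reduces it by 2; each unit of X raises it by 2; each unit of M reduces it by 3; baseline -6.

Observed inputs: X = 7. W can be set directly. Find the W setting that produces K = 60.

W = 4

Intervening on W fixes its value directly, overriding its dependence on X.
Substituting into the D equation gives D = -9*W - 17.
Substituting into the K equation gives K = 9*W + 24.
Solve 9*W + 24 = 60: W = (60 - 24) / 9 = 4.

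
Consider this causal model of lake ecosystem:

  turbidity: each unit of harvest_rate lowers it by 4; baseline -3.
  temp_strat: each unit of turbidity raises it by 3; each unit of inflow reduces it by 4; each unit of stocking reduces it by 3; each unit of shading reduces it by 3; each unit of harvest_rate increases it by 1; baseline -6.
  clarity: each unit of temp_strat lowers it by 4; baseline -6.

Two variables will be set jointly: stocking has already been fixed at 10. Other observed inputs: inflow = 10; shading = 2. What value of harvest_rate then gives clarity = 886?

With stocking held at 10:
Substituting into the temp_strat equation gives temp_strat = -11*harvest_rate - 91.
So clarity = 44*harvest_rate + 358.
Solve 44*harvest_rate + 358 = 886: harvest_rate = (886 - 358) / 44 = 12.

harvest_rate = 12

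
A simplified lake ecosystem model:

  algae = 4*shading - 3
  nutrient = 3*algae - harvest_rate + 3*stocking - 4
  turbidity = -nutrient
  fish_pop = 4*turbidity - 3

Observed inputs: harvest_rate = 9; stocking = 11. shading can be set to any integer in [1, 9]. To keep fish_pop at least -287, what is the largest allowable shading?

Substituting into the nutrient equation gives nutrient = 12*shading + 11.
This gives turbidity = -12*shading - 11.
So fish_pop = -48*shading - 47.
Require -48*shading - 47 ≥ -287, so shading ≤ 5.
The largest integer in [1, 9] satisfying this is 5.

shading = 5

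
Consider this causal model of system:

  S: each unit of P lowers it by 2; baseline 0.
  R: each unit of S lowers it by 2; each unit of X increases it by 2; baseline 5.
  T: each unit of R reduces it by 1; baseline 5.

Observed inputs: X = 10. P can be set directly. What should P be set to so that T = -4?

P = -4

Substituting into the R equation gives R = 4*P + 25.
Substituting into the T equation gives T = -4*P - 20.
Solve -4*P - 20 = -4: P = (-4 + 20) / -4 = -4.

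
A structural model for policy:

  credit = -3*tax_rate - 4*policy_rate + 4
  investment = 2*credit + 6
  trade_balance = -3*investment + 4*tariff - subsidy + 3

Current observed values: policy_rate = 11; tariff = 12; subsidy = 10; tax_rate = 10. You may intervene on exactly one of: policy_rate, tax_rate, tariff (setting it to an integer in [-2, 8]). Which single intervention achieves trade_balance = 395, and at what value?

Intervening on policy_rate: trade_balance = 24*policy_rate + 179. Reaching 395 requires policy_rate = 9, outside [-2, 8].
Intervening on tax_rate: trade_balance = 18*tax_rate + 263. Reaching 395 requires tax_rate = 22/3, not an integer.
Intervening on tariff: with other inputs at their observed values, trade_balance = 4*tariff + 395. Solving for 395 gives tariff = 0, within [-2, 8].

set tariff = 0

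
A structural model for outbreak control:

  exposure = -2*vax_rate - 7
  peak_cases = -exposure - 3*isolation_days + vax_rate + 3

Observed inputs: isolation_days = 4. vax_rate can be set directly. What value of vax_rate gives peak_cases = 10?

vax_rate = 4

Substituting into the peak_cases equation gives peak_cases = 3*vax_rate - 2.
Solve 3*vax_rate - 2 = 10: vax_rate = (10 + 2) / 3 = 4.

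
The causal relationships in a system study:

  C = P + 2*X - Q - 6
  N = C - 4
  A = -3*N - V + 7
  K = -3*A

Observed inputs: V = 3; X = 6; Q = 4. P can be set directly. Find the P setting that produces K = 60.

P = 10

Substituting into the C equation gives C = P + 2.
N becomes P - 2.
Substituting into the A equation gives A = -3*P + 10.
Substituting into the K equation gives K = 9*P - 30.
Solve 9*P - 30 = 60: P = (60 + 30) / 9 = 10.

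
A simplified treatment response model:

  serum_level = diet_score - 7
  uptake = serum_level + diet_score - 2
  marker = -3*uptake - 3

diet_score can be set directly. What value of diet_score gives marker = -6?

diet_score = 5

Substituting into the uptake equation gives uptake = 2*diet_score - 9.
Substituting into the marker equation gives marker = -6*diet_score + 24.
Solve -6*diet_score + 24 = -6: diet_score = (-6 - 24) / -6 = 5.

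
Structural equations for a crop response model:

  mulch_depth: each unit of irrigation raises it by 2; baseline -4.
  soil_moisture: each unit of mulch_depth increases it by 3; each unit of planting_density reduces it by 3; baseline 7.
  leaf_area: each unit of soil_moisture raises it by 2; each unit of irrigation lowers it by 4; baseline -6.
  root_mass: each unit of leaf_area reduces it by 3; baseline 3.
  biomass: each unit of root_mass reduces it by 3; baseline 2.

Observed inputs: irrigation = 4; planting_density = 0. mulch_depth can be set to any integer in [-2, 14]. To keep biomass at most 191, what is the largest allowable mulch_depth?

mulch_depth = 5

Intervening on mulch_depth fixes its value directly, overriding its dependence on irrigation.
Substituting into the soil_moisture equation gives soil_moisture = 3*mulch_depth + 7.
Substituting into the leaf_area equation gives leaf_area = 6*mulch_depth - 8.
root_mass becomes -18*mulch_depth + 27.
So biomass = 54*mulch_depth - 79.
Require 54*mulch_depth - 79 ≤ 191, so mulch_depth ≤ 5.
The largest integer in [-2, 14] satisfying this is 5.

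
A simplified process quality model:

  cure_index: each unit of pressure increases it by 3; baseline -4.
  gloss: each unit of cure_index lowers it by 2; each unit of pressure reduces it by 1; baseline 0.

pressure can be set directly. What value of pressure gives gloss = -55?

pressure = 9

Substituting into the gloss equation gives gloss = -7*pressure + 8.
Solve -7*pressure + 8 = -55: pressure = (-55 - 8) / -7 = 9.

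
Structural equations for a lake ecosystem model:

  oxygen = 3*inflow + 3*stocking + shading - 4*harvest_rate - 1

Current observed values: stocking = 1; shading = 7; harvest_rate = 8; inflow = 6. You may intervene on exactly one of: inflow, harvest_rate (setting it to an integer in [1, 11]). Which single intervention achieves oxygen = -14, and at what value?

Intervening on inflow: with other inputs at their observed values, oxygen = 3*inflow - 23. Solving for -14 gives inflow = 3, within [1, 11].
Intervening on harvest_rate: oxygen = -4*harvest_rate + 27. Reaching -14 requires harvest_rate = 41/4, not an integer.

set inflow = 3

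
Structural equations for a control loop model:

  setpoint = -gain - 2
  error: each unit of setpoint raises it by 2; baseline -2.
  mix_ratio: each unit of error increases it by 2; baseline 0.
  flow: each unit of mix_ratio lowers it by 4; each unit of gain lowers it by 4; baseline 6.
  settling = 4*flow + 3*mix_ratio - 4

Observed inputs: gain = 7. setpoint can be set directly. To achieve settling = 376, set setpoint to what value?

setpoint = -8

Intervening on setpoint fixes its value directly, overriding its dependence on gain.
Substituting into the mix_ratio equation gives mix_ratio = 4*setpoint - 4.
This gives flow = -16*setpoint - 6.
This gives settling = -52*setpoint - 40.
Solve -52*setpoint - 40 = 376: setpoint = (376 + 40) / -52 = -8.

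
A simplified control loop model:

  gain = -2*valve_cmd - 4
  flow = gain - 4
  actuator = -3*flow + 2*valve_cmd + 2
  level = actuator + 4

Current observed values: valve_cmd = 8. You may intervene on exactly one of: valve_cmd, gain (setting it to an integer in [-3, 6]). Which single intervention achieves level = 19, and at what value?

set gain = 5

Intervening on valve_cmd: level = 8*valve_cmd + 30. Reaching 19 requires valve_cmd = -11/8, not an integer.
Intervening on gain: with other inputs at their observed values, level = -3*gain + 34. Solving for 19 gives gain = 5, within [-3, 6].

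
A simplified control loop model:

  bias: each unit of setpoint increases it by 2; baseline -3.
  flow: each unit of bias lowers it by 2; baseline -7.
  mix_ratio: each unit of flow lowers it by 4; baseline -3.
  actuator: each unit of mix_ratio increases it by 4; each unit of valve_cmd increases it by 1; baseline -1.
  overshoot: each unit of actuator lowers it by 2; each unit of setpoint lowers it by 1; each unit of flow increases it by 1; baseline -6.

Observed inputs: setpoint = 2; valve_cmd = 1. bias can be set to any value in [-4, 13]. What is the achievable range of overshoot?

Intervening on bias fixes its value directly, overriding its dependence on setpoint.
Substituting into the mix_ratio equation gives mix_ratio = 8*bias + 25.
Substituting into the actuator equation gives actuator = 32*bias + 100.
So overshoot = -66*bias - 215.
Linear in bias, so extremes are at the endpoints: bias = -4 gives overshoot = 49; bias = 13 gives overshoot = -1073.

-1073 to 49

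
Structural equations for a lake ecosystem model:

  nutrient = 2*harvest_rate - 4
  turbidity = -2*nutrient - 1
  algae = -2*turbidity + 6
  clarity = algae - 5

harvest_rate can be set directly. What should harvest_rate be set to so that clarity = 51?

harvest_rate = 8

Substituting into the turbidity equation gives turbidity = -4*harvest_rate + 7.
algae becomes 8*harvest_rate - 8.
clarity becomes 8*harvest_rate - 13.
Solve 8*harvest_rate - 13 = 51: harvest_rate = (51 + 13) / 8 = 8.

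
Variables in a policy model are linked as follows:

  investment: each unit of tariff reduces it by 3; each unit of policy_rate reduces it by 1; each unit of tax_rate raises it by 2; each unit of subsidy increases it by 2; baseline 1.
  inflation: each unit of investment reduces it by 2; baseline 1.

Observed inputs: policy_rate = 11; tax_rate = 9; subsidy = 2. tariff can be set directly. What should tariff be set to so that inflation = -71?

Substituting into the investment equation gives investment = -3*tariff + 12.
inflation becomes 6*tariff - 23.
Solve 6*tariff - 23 = -71: tariff = (-71 + 23) / 6 = -8.

tariff = -8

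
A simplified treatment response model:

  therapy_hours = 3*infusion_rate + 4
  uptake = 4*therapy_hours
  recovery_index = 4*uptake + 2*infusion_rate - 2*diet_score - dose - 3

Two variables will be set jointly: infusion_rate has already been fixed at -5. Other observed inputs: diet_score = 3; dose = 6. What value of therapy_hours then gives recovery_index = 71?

With infusion_rate held at -5:
Intervening on therapy_hours fixes its value directly, overriding its dependence on infusion_rate.
Substituting into the recovery_index equation gives recovery_index = 16*therapy_hours - 25.
Solve 16*therapy_hours - 25 = 71: therapy_hours = (71 + 25) / 16 = 6.

therapy_hours = 6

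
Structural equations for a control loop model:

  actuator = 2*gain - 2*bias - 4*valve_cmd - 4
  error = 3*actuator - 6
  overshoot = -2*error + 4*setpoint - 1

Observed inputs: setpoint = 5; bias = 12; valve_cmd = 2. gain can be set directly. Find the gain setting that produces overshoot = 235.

Substituting into the actuator equation gives actuator = 2*gain - 36.
Substituting into the error equation gives error = 6*gain - 114.
Substituting into the overshoot equation gives overshoot = -12*gain + 247.
Solve -12*gain + 247 = 235: gain = (235 - 247) / -12 = 1.

gain = 1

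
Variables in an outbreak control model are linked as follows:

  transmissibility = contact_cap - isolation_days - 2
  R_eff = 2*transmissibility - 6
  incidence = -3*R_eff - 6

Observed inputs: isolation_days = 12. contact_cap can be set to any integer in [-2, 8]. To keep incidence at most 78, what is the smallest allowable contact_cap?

Substituting into the transmissibility equation gives transmissibility = contact_cap - 14.
This gives R_eff = 2*contact_cap - 34.
incidence becomes -6*contact_cap + 96.
Require -6*contact_cap + 96 ≤ 78, so contact_cap ≥ 3.
The smallest integer in [-2, 8] satisfying this is 3.

contact_cap = 3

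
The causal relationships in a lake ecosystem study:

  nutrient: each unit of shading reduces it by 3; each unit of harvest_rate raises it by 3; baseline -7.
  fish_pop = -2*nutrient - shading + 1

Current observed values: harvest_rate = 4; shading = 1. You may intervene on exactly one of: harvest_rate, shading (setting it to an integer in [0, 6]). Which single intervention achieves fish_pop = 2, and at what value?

set harvest_rate = 3

Intervening on harvest_rate: with other inputs at their observed values, fish_pop = -6*harvest_rate + 20. Solving for 2 gives harvest_rate = 3, within [0, 6].
Intervening on shading: fish_pop = 5*shading - 9. Reaching 2 requires shading = 11/5, not an integer.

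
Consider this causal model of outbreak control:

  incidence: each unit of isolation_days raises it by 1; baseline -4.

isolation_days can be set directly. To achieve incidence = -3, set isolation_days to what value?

isolation_days = 1

Solve isolation_days - 4 = -3: isolation_days = (-3 + 4) / 1 = 1.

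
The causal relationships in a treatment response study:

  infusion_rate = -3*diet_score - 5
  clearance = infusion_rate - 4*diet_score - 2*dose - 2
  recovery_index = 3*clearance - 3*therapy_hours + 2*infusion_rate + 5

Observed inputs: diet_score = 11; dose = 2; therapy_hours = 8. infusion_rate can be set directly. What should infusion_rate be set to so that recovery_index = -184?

infusion_rate = -3

Intervening on infusion_rate fixes its value directly, overriding its dependence on diet_score.
Substituting into the clearance equation gives clearance = infusion_rate - 50.
This gives recovery_index = 5*infusion_rate - 169.
Solve 5*infusion_rate - 169 = -184: infusion_rate = (-184 + 169) / 5 = -3.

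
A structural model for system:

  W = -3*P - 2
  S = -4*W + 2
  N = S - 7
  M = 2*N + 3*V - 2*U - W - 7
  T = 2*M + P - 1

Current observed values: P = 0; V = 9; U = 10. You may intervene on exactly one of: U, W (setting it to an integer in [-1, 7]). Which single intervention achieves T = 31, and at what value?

set U = 6

Intervening on U: with other inputs at their observed values, T = -4*U + 55. Solving for 31 gives U = 6, within [-1, 7].
Intervening on W: T = -18*W - 21. Reaching 31 requires W = -26/9, not an integer.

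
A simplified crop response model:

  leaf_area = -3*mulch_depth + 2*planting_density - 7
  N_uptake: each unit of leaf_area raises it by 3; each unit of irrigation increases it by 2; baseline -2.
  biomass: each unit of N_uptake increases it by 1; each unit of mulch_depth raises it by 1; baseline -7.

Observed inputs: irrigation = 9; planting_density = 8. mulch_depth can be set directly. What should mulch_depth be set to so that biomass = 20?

Substituting into the leaf_area equation gives leaf_area = -3*mulch_depth + 9.
So N_uptake = -9*mulch_depth + 43.
This gives biomass = -8*mulch_depth + 36.
Solve -8*mulch_depth + 36 = 20: mulch_depth = (20 - 36) / -8 = 2.

mulch_depth = 2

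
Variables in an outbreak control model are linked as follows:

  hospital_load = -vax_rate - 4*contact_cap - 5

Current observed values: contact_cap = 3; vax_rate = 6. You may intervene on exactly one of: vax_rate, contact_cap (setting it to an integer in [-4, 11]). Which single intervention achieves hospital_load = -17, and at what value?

Intervening on vax_rate: with other inputs at their observed values, hospital_load = -vax_rate - 17. Solving for -17 gives vax_rate = 0, within [-4, 11].
Intervening on contact_cap: hospital_load = -4*contact_cap - 11. Reaching -17 requires contact_cap = 3/2, not an integer.

set vax_rate = 0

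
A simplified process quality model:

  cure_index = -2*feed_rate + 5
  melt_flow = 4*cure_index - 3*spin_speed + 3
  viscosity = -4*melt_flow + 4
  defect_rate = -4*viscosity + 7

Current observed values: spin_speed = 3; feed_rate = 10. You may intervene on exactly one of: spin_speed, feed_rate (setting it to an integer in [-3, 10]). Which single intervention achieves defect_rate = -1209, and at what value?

set spin_speed = 6

Intervening on spin_speed: with other inputs at their observed values, defect_rate = -48*spin_speed - 921. Solving for -1209 gives spin_speed = 6, within [-3, 10].
Intervening on feed_rate: defect_rate = -128*feed_rate + 215. Reaching -1209 requires feed_rate = 89/8, not an integer.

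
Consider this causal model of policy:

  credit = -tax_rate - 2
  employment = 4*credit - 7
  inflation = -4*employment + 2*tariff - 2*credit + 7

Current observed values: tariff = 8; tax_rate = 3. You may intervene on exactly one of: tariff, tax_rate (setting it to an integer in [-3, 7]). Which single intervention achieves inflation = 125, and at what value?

Intervening on tariff: with other inputs at their observed values, inflation = 2*tariff + 125. Solving for 125 gives tariff = 0, within [-3, 7].
Intervening on tax_rate: inflation = 18*tax_rate + 87. Reaching 125 requires tax_rate = 19/9, not an integer.

set tariff = 0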